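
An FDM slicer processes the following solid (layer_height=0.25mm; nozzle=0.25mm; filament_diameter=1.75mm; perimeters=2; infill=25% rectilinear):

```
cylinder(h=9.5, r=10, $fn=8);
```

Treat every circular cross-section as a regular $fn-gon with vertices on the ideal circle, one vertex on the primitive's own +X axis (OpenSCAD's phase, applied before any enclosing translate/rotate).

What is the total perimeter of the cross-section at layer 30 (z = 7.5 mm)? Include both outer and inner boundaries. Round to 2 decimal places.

At z = 7.5 mm: the r=10 cylinder gives a regular 8-gon of circumradius 10 (constant along its height) (perimeter = 2·8·10.000·sin(180°/8) = 61.23 mm). Overall, the cross-section is a single solid region. Total boundary length (outer) = 61.23 mm.

61.23 mm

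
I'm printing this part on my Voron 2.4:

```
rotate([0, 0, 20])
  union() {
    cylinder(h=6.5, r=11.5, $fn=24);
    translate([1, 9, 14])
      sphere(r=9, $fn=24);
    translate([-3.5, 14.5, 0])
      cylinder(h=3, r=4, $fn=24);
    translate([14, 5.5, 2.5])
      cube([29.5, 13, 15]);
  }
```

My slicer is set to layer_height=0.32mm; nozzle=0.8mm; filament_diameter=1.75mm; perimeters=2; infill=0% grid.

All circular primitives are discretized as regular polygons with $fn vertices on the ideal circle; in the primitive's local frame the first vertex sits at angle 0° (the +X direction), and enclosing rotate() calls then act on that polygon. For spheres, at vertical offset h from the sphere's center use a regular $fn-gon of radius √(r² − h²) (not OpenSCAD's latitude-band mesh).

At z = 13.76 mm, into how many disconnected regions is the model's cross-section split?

2

At z = 13.76 mm: the cylinder is not intersected at this z (z outside [0, 6.5]); the sphere at (1, 9): section is a regular 24-gon, circumradius = √(r²−h²) = √(9²−0.24²) = 8.997; the cylinder at (-3.5, 14.5) does not reach this height (z outside [0, 3]); the cube at (14, 5.5) (footprint 29.5×13) is included at this height; Combining (union): the 2 present regions are separate (no shared area or edge), so areas and boundary lengths simply add and each stays a separate island — 2 connected regions; (whole slice rotated 20° about Z — lengths, areas and connectivity unchanged). The result has 2 disconnected regions.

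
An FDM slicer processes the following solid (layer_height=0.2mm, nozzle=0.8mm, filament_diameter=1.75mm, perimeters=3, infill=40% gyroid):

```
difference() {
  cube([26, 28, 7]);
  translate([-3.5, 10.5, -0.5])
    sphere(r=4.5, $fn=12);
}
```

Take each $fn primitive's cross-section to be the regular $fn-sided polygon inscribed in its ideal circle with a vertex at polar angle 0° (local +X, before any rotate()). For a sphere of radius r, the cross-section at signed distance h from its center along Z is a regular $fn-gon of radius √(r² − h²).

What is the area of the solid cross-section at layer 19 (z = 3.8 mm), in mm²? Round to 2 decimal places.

At z = 3.8 mm: the 26×28 cube contributes its full rectangle (area 728.00 mm²); the r=4.5 sphere at (-3.5, 10.5) slices to a regular 12-gon of circumradius 1.327 (√(r²−h²) with h=4.3 from center) (area = (12/2)·1.327²·sin(360°/12) = 5.28 mm²); After the difference (first − rest): starting from the 26×28 cube (728.00 mm²), the r=4.5 sphere at (-3.5, 10.5) misses the remaining region (no effect) — area = 728.00 mm². Overall, the cross-section is a single solid region. Net area = 728.00 mm².

728.00 mm²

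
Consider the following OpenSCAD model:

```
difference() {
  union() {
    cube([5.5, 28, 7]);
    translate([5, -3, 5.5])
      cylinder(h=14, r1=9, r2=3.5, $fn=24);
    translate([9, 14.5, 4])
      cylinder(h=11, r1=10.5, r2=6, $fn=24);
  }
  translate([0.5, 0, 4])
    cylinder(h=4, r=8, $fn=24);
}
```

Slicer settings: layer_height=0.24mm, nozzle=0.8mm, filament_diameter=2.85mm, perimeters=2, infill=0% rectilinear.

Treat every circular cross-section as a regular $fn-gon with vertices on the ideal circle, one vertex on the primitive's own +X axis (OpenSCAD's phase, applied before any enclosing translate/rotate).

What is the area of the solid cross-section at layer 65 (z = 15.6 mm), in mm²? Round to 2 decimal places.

At z = 15.6 mm: the cube is not intersected at this z (z outside [0, 7]); the cone at (5, -3) contributes a regular 24-gon of circumradius 5.032 (interpolated between r1=9 and r2=3.5 at t=0.721) (area = (24/2)·5.032²·sin(360°/24) = 78.65 mm²); the cone at (9, 14.5) is absent (z outside [4, 15]); Taking the union: only the cone at (5, -3) is present, so the union is just that shape — area = 78.65 mm²; the cylinder at (0.5, 0) does not reach this height (z outside [4, 8]); After the difference (first − rest): none of the subtracted shapes is present at this height, so the result so far is unchanged — area = 78.65 mm². Overall, the cross-section is a single solid region. Net area = 78.65 mm².

78.65 mm²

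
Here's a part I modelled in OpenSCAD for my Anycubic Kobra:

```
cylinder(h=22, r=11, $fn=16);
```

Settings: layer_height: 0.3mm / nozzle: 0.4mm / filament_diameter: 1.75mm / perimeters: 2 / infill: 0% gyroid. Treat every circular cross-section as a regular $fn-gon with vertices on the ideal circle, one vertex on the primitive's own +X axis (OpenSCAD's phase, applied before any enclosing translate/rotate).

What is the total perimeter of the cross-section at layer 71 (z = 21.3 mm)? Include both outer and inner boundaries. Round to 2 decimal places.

At z = 21.3 mm: the cylinder: section is a regular 16-gon, circumradius r=11 (perimeter = 2·16·11.000·sin(180°/16) = 68.67 mm). Overall, the cross-section is a single solid region. Total boundary length (outer) = 68.67 mm.

68.67 mm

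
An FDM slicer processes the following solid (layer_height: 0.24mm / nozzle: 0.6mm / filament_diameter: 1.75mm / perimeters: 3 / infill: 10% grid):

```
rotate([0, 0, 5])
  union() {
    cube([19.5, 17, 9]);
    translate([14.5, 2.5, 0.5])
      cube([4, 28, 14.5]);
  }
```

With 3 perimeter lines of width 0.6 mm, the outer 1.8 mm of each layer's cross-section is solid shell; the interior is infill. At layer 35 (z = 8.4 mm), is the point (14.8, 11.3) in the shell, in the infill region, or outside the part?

infill

At z = 8.4 mm: the 19.5×17 cube contributes its full rectangle; the 4×28 cube at (14.5, 2.5) contributes its full rectangle; Merging all regions: the regions partially overlap (shared area 58.00 mm²), so overlapping operands fuse into one piece — 1 connected region; (rotated 5° about Z; rotation is an isometry so areas/perimeters/island counts are preserved). Overall, the cross-section is a single solid region. Undo the 5° rotation: the query point maps to (15.729, 9.967) in the un-rotated model frame. The nearest boundary edge runs (19.50, 17.00)→(19.50, 0.00); distance from the point to it = 3.77 mm. The point is inside the cross-section and 3.77 mm from the nearest boundary — more than the 1.8 mm shell width (3 × 0.6), so it's in the infill interior.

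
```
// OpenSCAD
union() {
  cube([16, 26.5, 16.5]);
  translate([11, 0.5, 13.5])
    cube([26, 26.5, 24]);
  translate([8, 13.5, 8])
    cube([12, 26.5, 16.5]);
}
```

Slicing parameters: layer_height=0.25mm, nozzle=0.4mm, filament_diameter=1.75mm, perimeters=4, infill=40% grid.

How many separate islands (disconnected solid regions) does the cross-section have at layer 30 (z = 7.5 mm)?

At z = 7.5 mm: the cube is present — its section is the full 16×26.5 rectangle; the cube at (11, 0.5) does not reach this height (z outside [13.5, 37.5]); the cube at (8, 13.5) is not intersected at this z (z outside [8, 24.5]); Taking the union: only the 16×26.5 cube is present, so the union is just that shape — 1 connected region. Overall, the cross-section is a single solid region. Island count = 1.

1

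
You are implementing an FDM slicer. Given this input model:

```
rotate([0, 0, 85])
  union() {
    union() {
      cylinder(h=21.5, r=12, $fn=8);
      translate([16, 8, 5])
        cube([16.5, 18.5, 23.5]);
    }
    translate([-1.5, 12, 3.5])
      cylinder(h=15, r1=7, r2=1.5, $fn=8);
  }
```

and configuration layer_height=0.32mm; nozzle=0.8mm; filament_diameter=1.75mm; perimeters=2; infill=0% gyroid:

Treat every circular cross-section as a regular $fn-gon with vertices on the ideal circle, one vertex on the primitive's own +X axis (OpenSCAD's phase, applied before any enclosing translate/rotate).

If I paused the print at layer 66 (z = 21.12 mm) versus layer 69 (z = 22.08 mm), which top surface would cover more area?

layer 66 (z = 21.12 mm)

Layer 66 (z = 21.12): the cylinder: section is a regular 8-gon, circumradius r=12 (area = (8/2)·12.000²·sin(360°/8) = 407.29 mm²); the cube at (16, 8) (footprint 16.5×18.5) is included at this height (area 305.25 mm²); Combining (union): the 2 present regions are separate (no shared area or edge), so areas and boundary lengths simply add and each stays a separate island — area = 712.54 mm²; the cone at (-1.5, 12) is absent (z outside [3.5, 18.5]); Taking the union: only that combined region is present, so the union is just that shape — area = 712.54 mm²; (whole slice rotated 85° about Z — lengths, areas and connectivity unchanged). So its area = 712.54 mm². Layer 69 (z = 22.08): the cylinder is not intersected at this z (z outside [0, 21.5]); the cube at (16, 8) is present — its section is the full 16.5×18.5 rectangle (area 305.25 mm²); Merging all regions: only the 16.5×18.5 cube at (16, 8) is present, so the union is just that shape — area = 305.25 mm²; the cone at (-1.5, 12) does not reach this height (z outside [3.5, 18.5]); Merging all regions: only the result so far is present, so the union is just that shape — area = 305.25 mm²; (whole slice rotated 85° about Z — lengths, areas and connectivity unchanged). So its area = 305.25 mm². Layer 66 is larger (712.54 vs 305.25 mm²).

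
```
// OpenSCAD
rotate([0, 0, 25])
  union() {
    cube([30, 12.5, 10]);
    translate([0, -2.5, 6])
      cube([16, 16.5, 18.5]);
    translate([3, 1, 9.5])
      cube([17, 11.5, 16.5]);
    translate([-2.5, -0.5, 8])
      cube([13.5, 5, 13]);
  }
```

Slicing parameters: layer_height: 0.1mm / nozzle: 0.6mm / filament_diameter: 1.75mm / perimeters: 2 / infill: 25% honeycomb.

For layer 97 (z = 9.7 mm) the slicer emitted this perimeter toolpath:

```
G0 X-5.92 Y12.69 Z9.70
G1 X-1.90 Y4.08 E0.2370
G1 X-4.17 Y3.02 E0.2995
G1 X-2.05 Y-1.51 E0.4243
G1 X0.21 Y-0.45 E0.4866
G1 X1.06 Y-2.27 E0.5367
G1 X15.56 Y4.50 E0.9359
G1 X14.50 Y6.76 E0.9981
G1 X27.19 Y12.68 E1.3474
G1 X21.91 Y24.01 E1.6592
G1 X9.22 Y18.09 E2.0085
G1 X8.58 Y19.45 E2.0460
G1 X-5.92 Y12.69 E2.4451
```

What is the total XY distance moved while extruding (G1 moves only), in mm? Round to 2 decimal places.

98.02 mm

Sum the Euclidean lengths of each G1 segment: total = 98.02 mm.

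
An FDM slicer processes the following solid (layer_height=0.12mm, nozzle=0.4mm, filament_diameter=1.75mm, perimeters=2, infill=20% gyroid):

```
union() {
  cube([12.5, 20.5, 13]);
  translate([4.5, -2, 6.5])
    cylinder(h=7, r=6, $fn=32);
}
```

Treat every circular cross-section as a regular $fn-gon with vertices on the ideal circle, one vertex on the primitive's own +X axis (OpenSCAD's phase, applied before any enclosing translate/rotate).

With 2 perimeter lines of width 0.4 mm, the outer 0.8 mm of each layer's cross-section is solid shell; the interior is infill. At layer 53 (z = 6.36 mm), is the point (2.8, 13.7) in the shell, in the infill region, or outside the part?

infill

At z = 6.36 mm: the cube is present — its section is the full 12.5×20.5 rectangle; the cylinder at (4.5, -2) does not reach this height (z outside [6.5, 13.5]); Taking the union: only the 12.5×20.5 cube is present, so the union is just that shape — 1 connected region. Overall, the cross-section is a single solid region. The nearest boundary edge runs (0.00, 20.50)→(0.00, 0.00); distance from the point to it = 2.80 mm. The point is inside the cross-section and 2.80 mm from the nearest boundary — more than the 0.8 mm shell width (2 × 0.4), so it's in the infill interior.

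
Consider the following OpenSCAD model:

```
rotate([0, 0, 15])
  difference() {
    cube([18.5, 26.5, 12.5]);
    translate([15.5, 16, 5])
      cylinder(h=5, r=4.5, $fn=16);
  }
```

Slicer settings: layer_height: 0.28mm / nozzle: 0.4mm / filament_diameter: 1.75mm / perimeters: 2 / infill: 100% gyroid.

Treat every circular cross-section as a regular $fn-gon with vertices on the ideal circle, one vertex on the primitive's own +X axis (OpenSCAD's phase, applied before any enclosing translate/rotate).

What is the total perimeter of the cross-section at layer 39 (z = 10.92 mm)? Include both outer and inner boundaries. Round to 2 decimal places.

At z = 10.92 mm: the cube is present — its section is the full 18.5×26.5 rectangle (perimeter 90.00 mm); the cylinder at (15.5, 16) does not reach this height (z outside [5, 10]); Taking the first minus the rest: none of the subtracted shapes is present at this height, so the 18.5×26.5 cube is unchanged — boundary = 90.00 mm; (rotated 15° about Z; rotation is an isometry so areas/perimeters/island counts are preserved). Overall, the cross-section is a single solid region. Total boundary length (outer) = 90.00 mm.

90.00 mm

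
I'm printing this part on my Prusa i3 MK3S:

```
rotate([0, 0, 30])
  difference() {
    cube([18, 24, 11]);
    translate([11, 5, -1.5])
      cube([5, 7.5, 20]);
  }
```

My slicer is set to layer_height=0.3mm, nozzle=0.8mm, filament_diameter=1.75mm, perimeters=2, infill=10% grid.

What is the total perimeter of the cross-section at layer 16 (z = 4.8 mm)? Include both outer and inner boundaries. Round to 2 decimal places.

At z = 4.8 mm: the 18×24 cube contributes its full rectangle (perimeter 84.00 mm); the cube at (11, 5) (footprint 5×7.5) is included at this height (perimeter 25.00 mm); Subtracting the remaining from the first: starting from the 18×24 cube, the 5×7.5 cube at (11, 5) lies wholly inside it (removes its full 37.50 mm² and its 25.00 mm outline becomes a hole wall) — boundary (outer + 1 inner loop) = 109.00 mm; (rotated 30° about Z; rotation is an isometry so areas/perimeters/island counts are preserved). Overall, the cross-section is one region with 1 hole. Total boundary length (outer + inner) = 109.00 mm.

109.00 mm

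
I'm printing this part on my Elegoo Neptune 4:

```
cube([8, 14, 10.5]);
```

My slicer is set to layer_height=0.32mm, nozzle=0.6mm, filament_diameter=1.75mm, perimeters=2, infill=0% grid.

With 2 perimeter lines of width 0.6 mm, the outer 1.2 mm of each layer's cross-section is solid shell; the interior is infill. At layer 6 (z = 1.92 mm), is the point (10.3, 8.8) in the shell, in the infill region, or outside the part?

At z = 1.92 mm: the 8×14 cube contributes its full rectangle. Overall, the cross-section is a single solid region. The nearest boundary edge runs (8.00, 0.00)→(8.00, 14.00); distance from the point to it = 2.30 mm. The point is not inside any of the regions above, so it lies outside the cross-section (2.30 mm from the nearest boundary).

outside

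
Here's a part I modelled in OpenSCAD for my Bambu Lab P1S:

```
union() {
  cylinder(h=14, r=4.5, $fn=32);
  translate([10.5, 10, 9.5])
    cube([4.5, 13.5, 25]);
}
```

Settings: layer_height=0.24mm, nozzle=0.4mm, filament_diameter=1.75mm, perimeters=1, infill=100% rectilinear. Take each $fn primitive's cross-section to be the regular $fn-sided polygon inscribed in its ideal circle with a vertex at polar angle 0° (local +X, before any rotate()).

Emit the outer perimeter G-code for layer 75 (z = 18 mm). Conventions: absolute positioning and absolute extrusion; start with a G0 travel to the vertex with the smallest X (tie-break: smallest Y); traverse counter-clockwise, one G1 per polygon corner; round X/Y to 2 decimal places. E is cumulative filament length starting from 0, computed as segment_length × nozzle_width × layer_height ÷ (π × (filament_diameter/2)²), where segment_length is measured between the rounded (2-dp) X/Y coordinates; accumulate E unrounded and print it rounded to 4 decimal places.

G0 X10.50 Y10.00 Z18.00
G1 X15.00 Y10.00 E0.1796
G1 X15.00 Y23.50 E0.7184
G1 X10.50 Y23.50 E0.8980
G1 X10.50 Y10.00 E1.4368

At z = 18 mm: the cylinder is not intersected at this z (z outside [0, 14]); the 4.5×13.5 cube at (10.5, 10) contributes its full rectangle; Merging all regions: only the 4.5×13.5 cube at (10.5, 10) is present, so the union is just that shape — 1 connected region. The outline is a single polygon with 4 vertices. Extrusion per mm of travel: 0.4 × 0.24 / (π × 0.875²) = 0.039912. Accumulating E over each segment gives final E = 1.4368.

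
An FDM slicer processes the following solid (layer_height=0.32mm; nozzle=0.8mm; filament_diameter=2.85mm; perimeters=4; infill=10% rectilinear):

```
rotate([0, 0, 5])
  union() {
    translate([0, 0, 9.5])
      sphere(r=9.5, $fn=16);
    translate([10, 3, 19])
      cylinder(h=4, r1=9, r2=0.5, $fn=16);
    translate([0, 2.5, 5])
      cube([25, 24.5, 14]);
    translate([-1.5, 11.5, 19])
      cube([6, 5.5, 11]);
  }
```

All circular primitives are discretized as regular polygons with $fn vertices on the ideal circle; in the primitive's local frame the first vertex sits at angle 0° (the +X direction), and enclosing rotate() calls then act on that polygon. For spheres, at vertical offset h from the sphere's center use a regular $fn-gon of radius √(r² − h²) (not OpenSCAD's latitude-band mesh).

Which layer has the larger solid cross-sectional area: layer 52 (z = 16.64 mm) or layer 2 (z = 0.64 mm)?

layer 52 (z = 16.64 mm)

Layer 52 (z = 16.64): the sphere: section is a regular 16-gon, circumradius = √(r²−h²) = √(9.5²−7.14²) = 6.267 (area = (16/2)·6.267²·sin(360°/16) = 120.23 mm²); the cone at (10, 3) is absent (z outside [19, 23]); the cube at (0, 2.5) is present — its section is the full 25×24.5 rectangle (area 612.50 mm²); the cube at (-1.5, 11.5) is not intersected at this z (z outside [19, 30]); Combining (union): the regions partially overlap — summed areas 732.73 mm² minus the doubly-counted overlap 15.01 mm² gives 717.71 mm² — area = 717.71 mm²; (rotated 5° about Z; rotation is an isometry so areas/perimeters/island counts are preserved). So its area = 717.71 mm². Layer 2 (z = 0.64): the sphere: section is a regular 16-gon, circumradius = √(r²−h²) = √(9.5²−8.86²) = 3.428 (area = (16/2)·3.428²·sin(360°/16) = 35.97 mm²); the cone at (10, 3) is absent (z outside [19, 23]); the cube at (0, 2.5) is absent (z outside [5, 19]); the cube at (-1.5, 11.5) is absent (z outside [19, 30]); Combining (union): only the r=9.5 sphere is present, so the union is just that shape — area = 35.97 mm²; (whole slice rotated 5° about Z — lengths, areas and connectivity unchanged). So its area = 35.97 mm². Layer 52 is larger (717.71 vs 35.97 mm²).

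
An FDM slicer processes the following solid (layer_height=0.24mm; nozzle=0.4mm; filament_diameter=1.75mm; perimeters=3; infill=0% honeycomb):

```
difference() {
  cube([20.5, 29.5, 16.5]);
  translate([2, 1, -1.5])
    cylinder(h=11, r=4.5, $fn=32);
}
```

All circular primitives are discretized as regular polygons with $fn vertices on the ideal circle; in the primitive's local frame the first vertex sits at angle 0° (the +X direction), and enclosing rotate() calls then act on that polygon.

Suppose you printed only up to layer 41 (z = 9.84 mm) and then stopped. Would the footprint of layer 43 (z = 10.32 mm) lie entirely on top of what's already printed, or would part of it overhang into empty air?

Compare the two slices. At z = 9.84: the cube (footprint 20.5×29.5) is included at this height (area 604.75 mm²); the cylinder at (2, 1) does not reach this height (z outside [-1.5, 9.5]); Taking the first minus the rest: none of the subtracted shapes is present at this height, so the 20.5×29.5 cube is unchanged — area = 604.75 mm². At z = 10.32: the cube is present — its section is the full 20.5×29.5 rectangle (area 604.75 mm²); the cylinder at (2, 1) is absent (z outside [-1.5, 9.5]); After the difference (first − rest): none of the subtracted shapes is present at this height, so the 20.5×29.5 cube is unchanged — area = 604.75 mm². Checking containment: the cross-section at z = 10.32 is a subset of the cross-section at z = 9.84.

entirely on top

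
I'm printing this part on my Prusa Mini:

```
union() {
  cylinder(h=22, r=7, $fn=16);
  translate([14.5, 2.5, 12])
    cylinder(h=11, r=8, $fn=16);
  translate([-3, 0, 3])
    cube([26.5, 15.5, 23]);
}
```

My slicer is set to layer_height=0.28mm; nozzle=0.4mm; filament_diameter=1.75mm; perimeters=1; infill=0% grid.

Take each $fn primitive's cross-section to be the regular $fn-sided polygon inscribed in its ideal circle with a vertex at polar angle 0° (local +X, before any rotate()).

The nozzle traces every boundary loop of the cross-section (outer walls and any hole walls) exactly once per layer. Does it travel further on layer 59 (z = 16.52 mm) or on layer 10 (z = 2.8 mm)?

layer 59 (z = 16.52 mm)

Layer 59 (z = 16.52): the cylinder: section is a regular 16-gon, circumradius r=7 (perimeter = 2·16·7.000·sin(180°/16) = 43.70 mm); the r=8 cylinder at (14.5, 2.5) contributes a regular 16-gon of circumradius 8 (perimeter = 2·16·8.000·sin(180°/16) = 49.94 mm); the cube at (-3, 0) (footprint 26.5×15.5) is included at this height (perimeter 84.00 mm); Combining (union): the regions partially overlap (shared area 194.31 mm²), so the edge portions inside another operand are dropped and the merged outline is re-measured after clipping — boundary = 102.26 mm. So its perimeter = 102.26 mm. Layer 10 (z = 2.8): the cylinder: section is a regular 16-gon, circumradius r=7 (perimeter = 2·16·7.000·sin(180°/16) = 43.70 mm); the cylinder at (14.5, 2.5) is absent (z outside [12, 23]); the cube at (-3, 0) is not intersected at this z (z outside [3, 26]); Merging all regions: only the r=7 cylinder is present, so the union is just that shape — boundary = 43.70 mm. So its perimeter = 43.70 mm. Layer 59 is larger (102.26 vs 43.70 mm).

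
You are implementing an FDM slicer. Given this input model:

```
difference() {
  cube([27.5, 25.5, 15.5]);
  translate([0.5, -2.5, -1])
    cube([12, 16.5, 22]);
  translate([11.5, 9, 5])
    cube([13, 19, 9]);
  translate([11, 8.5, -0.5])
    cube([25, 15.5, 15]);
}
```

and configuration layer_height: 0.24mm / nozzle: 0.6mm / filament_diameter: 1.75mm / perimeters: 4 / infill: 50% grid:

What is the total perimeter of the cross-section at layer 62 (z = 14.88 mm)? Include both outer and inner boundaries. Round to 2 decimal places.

134.00 mm

At z = 14.88 mm: the cube (footprint 27.5×25.5) is included at this height (perimeter 106.00 mm); the cube at (0.5, -2.5) is present — its section is the full 12×16.5 rectangle (perimeter 57.00 mm); the cube at (11.5, 9) is absent (z outside [5, 14]); the cube at (11, 8.5) is absent (z outside [-0.5, 14.5]); Taking the first minus the rest: starting from the 27.5×25.5 cube, the 12×16.5 cube at (0.5, -2.5) partially overlaps it — only the 168.00 mm² overlap (of its 198.00 mm²) is removed, clipping the outline — boundary = 134.00 mm. Overall, the cross-section is a single solid region. Total boundary length (outer) = 134.00 mm.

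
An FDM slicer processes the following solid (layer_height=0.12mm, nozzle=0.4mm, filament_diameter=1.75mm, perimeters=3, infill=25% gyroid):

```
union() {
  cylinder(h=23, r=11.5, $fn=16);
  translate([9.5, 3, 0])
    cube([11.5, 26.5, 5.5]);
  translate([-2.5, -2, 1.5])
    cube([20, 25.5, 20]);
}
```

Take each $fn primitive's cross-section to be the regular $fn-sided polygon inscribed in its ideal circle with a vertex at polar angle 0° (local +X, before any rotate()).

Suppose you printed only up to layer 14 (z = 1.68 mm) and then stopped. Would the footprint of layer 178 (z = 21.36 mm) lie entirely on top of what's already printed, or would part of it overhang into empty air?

entirely on top

Compare the two slices. At z = 1.68: the r=11.5 cylinder contributes a regular 16-gon of circumradius 11.5 (area = (16/2)·11.500²·sin(360°/16) = 404.88 mm²); the 11.5×26.5 cube at (9.5, 3) contributes its full rectangle (area 304.75 mm²); the cube at (-2.5, -2) (footprint 20×25.5) is included at this height (area 510.00 mm²); Taking the union: the regions partially overlap — summed areas 1219.63 mm² minus the doubly-counted overlap 320.95 mm² gives 898.68 mm² — area = 898.68 mm². At z = 21.36: the r=11.5 cylinder contributes a regular 16-gon of circumradius 11.5 (area = (16/2)·11.500²·sin(360°/16) = 404.88 mm²); the cube at (9.5, 3) is not intersected at this z (z outside [0, 5.5]); the 20×25.5 cube at (-2.5, -2) contributes its full rectangle (area 510.00 mm²); Taking the union: the regions partially overlap — summed areas 914.88 mm² minus the doubly-counted overlap 156.95 mm² gives 757.93 mm² — area = 757.93 mm². Checking containment: the cross-section at z = 21.36 is a subset of the cross-section at z = 1.68.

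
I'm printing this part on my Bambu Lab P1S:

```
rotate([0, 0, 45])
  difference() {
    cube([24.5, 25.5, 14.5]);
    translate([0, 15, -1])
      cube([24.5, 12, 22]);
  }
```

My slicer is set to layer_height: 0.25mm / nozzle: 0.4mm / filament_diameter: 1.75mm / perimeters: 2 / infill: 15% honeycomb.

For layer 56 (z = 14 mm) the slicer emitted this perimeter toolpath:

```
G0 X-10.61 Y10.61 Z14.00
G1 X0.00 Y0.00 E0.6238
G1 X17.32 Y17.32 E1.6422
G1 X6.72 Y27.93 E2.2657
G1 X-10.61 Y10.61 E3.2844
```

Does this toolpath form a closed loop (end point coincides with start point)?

yes

Start point (G0): (-10.61, 10.61). End point (last G1): the path returns to the start — closed.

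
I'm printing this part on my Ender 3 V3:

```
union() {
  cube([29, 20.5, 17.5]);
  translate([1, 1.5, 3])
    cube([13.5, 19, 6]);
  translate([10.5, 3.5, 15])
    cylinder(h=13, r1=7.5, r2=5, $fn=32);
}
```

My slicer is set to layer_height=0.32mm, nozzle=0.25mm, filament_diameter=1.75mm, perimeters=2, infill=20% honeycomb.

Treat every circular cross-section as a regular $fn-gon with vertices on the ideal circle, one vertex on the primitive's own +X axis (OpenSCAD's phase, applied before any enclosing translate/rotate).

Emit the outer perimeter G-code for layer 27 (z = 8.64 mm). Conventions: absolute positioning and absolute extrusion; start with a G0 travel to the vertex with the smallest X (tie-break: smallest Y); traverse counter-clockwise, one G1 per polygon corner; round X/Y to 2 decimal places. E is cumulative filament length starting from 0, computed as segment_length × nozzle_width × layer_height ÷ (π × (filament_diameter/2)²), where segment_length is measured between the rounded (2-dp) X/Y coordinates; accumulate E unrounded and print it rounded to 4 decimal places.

At z = 8.64 mm: the 29×20.5 cube contributes its full rectangle; the cube at (1, 1.5) (footprint 13.5×19) is included at this height; the cone at (10.5, 3.5) does not reach this height (z outside [15, 28]); Merging all regions: the 13.5×19 cube at (1, 1.5) lies entirely inside the 29×20.5 cube, so the union is just the 29×20.5 cube — 1 connected region. The outline is a single polygon with 4 vertices. Extrusion per mm of travel: 0.25 × 0.32 / (π × 0.875²) = 0.033260. Accumulating E over each segment gives final E = 3.2928.

G0 X0.00 Y0.00 Z8.64
G1 X29.00 Y0.00 E0.9645
G1 X29.00 Y20.50 E1.6464
G1 X0.00 Y20.50 E2.6109
G1 X0.00 Y0.00 E3.2928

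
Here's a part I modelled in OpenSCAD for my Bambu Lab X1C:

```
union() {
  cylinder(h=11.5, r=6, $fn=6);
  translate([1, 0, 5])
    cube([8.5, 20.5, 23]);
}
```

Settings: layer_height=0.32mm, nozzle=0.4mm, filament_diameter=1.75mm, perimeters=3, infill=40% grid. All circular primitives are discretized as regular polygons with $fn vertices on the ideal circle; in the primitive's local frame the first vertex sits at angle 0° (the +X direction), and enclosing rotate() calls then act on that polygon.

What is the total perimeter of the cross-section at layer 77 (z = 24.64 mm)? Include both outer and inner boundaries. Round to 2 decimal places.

At z = 24.64 mm: the cylinder is absent (z outside [0, 11.5]); the 8.5×20.5 cube at (1, 0) contributes its full rectangle (perimeter 58.00 mm); Taking the union: only the 8.5×20.5 cube at (1, 0) is present, so the union is just that shape — boundary = 58.00 mm. Overall, the cross-section is a single solid region. Total boundary length (outer) = 58.00 mm.

58.00 mm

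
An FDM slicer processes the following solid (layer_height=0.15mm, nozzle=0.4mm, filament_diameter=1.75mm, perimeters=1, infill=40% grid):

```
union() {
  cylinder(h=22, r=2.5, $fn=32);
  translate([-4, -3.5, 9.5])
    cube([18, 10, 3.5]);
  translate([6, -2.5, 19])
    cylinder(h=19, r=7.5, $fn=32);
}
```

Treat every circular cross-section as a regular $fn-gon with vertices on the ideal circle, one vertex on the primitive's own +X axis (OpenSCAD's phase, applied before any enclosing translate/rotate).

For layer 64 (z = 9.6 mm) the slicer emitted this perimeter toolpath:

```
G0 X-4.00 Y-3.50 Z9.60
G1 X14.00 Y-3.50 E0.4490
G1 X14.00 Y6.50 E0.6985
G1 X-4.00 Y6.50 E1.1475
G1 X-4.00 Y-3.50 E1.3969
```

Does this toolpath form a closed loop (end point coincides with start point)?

Start point (G0): (-4.00, -3.50). End point (last G1): the path returns to the start — closed.

yes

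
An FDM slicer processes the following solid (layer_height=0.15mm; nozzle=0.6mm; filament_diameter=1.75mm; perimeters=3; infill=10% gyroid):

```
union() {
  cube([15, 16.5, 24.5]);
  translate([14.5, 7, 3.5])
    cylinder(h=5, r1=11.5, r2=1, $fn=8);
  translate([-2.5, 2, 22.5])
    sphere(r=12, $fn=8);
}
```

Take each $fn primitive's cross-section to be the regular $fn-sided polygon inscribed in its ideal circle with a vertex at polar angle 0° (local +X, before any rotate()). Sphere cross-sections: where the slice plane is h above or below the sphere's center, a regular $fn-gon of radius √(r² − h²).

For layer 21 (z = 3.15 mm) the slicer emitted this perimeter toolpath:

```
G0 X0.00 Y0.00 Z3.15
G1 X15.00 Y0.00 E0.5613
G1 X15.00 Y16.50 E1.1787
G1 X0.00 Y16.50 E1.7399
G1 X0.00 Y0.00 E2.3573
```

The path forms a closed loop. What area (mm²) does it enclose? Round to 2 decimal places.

247.50 mm²

Apply the shoelace formula to the sequence of (X, Y) vertices; enclosed area = 247.50 mm².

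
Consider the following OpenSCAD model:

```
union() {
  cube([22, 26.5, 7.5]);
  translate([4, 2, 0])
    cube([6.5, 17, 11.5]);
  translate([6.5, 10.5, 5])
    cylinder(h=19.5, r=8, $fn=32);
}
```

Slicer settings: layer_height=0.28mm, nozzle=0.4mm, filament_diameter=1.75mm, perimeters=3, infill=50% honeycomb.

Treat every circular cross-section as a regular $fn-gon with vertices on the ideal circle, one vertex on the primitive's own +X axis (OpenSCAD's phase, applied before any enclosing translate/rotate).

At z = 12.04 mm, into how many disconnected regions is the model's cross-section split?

1

At z = 12.04 mm: the cube is not intersected at this z (z outside [0, 7.5]); the cube at (4, 2) is not intersected at this z (z outside [0, 11.5]); the r=8 cylinder at (6.5, 10.5) gives a regular 32-gon of circumradius 8 (constant along its height); Combining (union): only the r=8 cylinder at (6.5, 10.5) is present, so the union is just that shape — 1 connected region. The result has 1 disconnected region.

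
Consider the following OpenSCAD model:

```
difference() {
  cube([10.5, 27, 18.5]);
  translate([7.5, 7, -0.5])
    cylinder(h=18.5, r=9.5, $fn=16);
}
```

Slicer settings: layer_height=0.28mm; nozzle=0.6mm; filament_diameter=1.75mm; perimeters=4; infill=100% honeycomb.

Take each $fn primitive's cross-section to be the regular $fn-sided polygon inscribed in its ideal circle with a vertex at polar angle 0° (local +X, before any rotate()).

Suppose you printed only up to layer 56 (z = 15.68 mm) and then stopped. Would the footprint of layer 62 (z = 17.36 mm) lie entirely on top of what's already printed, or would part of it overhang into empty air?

Compare the two slices. At z = 15.68: the 10.5×27 cube contributes its full rectangle (area 283.50 mm²); the cylinder at (7.5, 7): section is a regular 16-gon, circumradius r=9.5 (area = (16/2)·9.500²·sin(360°/16) = 276.30 mm²); Subtracting the remaining from the first: starting from the 10.5×27 cube (283.50 mm²), the r=9.5 cylinder at (7.5, 7) partially overlaps it — only the 162.26 mm² overlap (of its 276.30 mm²) is removed, clipping the outline — area = 121.24 mm². At z = 17.36: the cube is present — its section is the full 10.5×27 rectangle (area 283.50 mm²); the r=9.5 cylinder at (7.5, 7) contributes a regular 16-gon of circumradius 9.5 (area = (16/2)·9.500²·sin(360°/16) = 276.30 mm²); Subtracting the remaining from the first: starting from the 10.5×27 cube (283.50 mm²), the r=9.5 cylinder at (7.5, 7) partially overlaps it — only the 162.26 mm² overlap (of its 276.30 mm²) is removed, clipping the outline — area = 121.24 mm². Checking containment: the cross-section at z = 17.36 is a subset of the cross-section at z = 15.68.

entirely on top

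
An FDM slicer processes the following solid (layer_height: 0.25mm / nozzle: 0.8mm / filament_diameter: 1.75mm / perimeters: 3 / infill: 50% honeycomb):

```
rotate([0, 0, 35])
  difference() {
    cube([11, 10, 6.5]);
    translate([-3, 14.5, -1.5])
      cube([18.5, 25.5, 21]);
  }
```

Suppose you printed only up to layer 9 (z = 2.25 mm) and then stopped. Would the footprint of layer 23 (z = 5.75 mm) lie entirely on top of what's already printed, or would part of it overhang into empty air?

Compare the two slices. At z = 2.25: the 11×10 cube contributes its full rectangle (area 110.00 mm²); the cube at (-3, 14.5) (footprint 18.5×25.5) is included at this height (area 471.75 mm²); Subtracting the remaining from the first: starting from the 11×10 cube (110.00 mm²), the 18.5×25.5 cube at (-3, 14.5) misses the remaining region (no effect) — area = 110.00 mm²; (rotated 35° about Z; rotation is an isometry so areas/perimeters/island counts are preserved). At z = 5.75: the cube is present — its section is the full 11×10 rectangle (area 110.00 mm²); the cube at (-3, 14.5) (footprint 18.5×25.5) is included at this height (area 471.75 mm²); After the difference (first − rest): starting from the 11×10 cube (110.00 mm²), the 18.5×25.5 cube at (-3, 14.5) misses the remaining region (no effect) — area = 110.00 mm²; (whole slice rotated 35° about Z — lengths, areas and connectivity unchanged). Checking containment: the cross-section at z = 5.75 is a subset of the cross-section at z = 2.25.

entirely on top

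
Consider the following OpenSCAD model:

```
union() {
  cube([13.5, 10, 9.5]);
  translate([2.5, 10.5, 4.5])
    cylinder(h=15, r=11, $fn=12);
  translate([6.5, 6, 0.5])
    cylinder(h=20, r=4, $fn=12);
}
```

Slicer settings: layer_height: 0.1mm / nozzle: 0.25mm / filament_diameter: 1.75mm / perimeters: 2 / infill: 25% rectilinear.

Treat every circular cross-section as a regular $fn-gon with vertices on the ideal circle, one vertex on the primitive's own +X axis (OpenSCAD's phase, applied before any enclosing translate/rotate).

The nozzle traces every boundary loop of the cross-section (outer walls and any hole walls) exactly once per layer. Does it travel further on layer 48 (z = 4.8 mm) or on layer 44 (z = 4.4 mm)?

layer 48 (z = 4.8 mm)

Layer 48 (z = 4.8): the 13.5×10 cube contributes its full rectangle (perimeter 47.00 mm); the r=11 cylinder at (2.5, 10.5) contributes a regular 12-gon of circumradius 11 (perimeter = 2·12·11.000·sin(180°/12) = 68.33 mm); the cylinder at (6.5, 6): section is a regular 12-gon, circumradius r=4 (perimeter = 2·12·4.000·sin(180°/12) = 24.85 mm); Taking the union: the regions partially overlap (shared area 157.76 mm²), so the edge portions inside another operand are dropped and the merged outline is re-measured after clipping — boundary = 73.11 mm. So its perimeter = 73.11 mm. Layer 44 (z = 4.4): the 13.5×10 cube contributes its full rectangle (perimeter 47.00 mm); the cylinder at (2.5, 10.5) is absent (z outside [4.5, 19.5]); the cylinder at (6.5, 6): section is a regular 12-gon, circumradius r=4 (perimeter = 2·12·4.000·sin(180°/12) = 24.85 mm); Merging all regions: the r=4 cylinder at (6.5, 6) lies entirely inside the 13.5×10 cube, so the union is just the 13.5×10 cube — boundary = 47.00 mm. So its perimeter = 47.00 mm. Layer 48 is larger (73.11 vs 47.00 mm).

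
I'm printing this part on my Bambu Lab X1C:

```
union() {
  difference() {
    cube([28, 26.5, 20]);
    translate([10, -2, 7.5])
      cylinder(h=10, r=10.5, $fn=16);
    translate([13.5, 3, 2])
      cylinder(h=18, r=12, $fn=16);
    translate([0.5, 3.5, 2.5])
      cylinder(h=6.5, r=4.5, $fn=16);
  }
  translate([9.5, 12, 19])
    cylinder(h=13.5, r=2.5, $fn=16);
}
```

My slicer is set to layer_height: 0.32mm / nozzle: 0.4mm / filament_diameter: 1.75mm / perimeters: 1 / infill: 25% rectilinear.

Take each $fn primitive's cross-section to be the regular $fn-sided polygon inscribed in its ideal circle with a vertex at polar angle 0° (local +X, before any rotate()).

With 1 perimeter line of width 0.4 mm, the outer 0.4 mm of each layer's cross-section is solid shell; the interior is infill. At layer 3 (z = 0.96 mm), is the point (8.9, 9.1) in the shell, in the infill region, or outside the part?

infill

At z = 0.96 mm: the 28×26.5 cube contributes its full rectangle; the cylinder at (10, -2) is not intersected at this z (z outside [7.5, 17.5]); the cylinder at (13.5, 3) is absent (z outside [2, 20]); the cylinder at (0.5, 3.5) does not reach this height (z outside [2.5, 9]); Subtracting the remaining from the first: none of the subtracted shapes is present at this height, so the 28×26.5 cube is unchanged — 1 connected region; the cylinder at (9.5, 12) does not reach this height (z outside [19, 32.5]); Merging all regions: only that combined region is present, so the union is just that shape — 1 connected region. Overall, the cross-section is a single solid region. The nearest boundary edge runs (0.00, 26.50)→(0.00, 0.00); distance from the point to it = 8.90 mm. The point is inside the cross-section and 8.90 mm from the nearest boundary — more than the 0.4 mm shell width (1 × 0.4), so it's in the infill interior.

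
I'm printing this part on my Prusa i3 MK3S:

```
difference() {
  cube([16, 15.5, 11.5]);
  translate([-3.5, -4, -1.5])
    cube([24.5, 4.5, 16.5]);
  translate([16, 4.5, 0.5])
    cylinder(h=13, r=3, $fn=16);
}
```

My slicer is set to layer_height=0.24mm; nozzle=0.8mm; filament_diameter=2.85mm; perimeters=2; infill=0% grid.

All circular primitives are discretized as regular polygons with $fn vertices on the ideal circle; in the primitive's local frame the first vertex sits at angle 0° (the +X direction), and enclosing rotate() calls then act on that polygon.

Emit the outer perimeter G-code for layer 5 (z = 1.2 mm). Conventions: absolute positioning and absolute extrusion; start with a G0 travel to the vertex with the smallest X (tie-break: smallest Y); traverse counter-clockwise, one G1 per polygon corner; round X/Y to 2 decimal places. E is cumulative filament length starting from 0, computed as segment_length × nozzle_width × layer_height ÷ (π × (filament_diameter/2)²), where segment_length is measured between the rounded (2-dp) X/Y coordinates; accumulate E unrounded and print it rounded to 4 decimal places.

G0 X0.00 Y0.50 Z1.20
G1 X16.00 Y0.50 E0.4816
G1 X16.00 Y1.50 E0.5116
G1 X14.85 Y1.73 E0.5469
G1 X13.88 Y2.38 E0.5821
G1 X13.23 Y3.35 E0.6172
G1 X13.00 Y4.50 E0.6525
G1 X13.23 Y5.65 E0.6878
G1 X13.88 Y6.62 E0.7230
G1 X14.85 Y7.27 E0.7581
G1 X16.00 Y7.50 E0.7934
G1 X16.00 Y15.50 E1.0342
G1 X0.00 Y15.50 E1.5157
G1 X0.00 Y0.50 E1.9672

At z = 1.2 mm: the cube is present — its section is the full 16×15.5 rectangle; the cube at (-3.5, -4) is present — its section is the full 24.5×4.5 rectangle; the r=3 cylinder at (16, 4.5) contributes a regular 16-gon of circumradius 3; After the difference (first − rest): starting from the 16×15.5 cube, the 24.5×4.5 cube at (-3.5, -4) partially overlaps it — only the 8.00 mm² overlap (of its 110.25 mm²) is removed, clipping the outline; the r=3 cylinder at (16, 4.5) partially overlaps it — only the 13.78 mm² overlap (of its 27.55 mm²) is removed, clipping the outline — 1 connected region. The outline is a single polygon with 13 vertices. Extrusion per mm of travel: 0.8 × 0.24 / (π × 1.425²) = 0.030097. Accumulating E over each segment gives final E = 1.9672.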